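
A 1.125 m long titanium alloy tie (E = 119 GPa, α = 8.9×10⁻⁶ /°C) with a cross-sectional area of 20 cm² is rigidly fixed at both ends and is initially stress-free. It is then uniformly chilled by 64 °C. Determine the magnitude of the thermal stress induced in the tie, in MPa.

With length fixed, the mechanical strain must cancel the thermal strain αΔT = 8.9×10⁻⁶ × 64 = 569.6×10⁻⁶.
Hence σ = E·αΔT = 119×10³ × 569.6×10⁻⁶ = 67.78 MPa, tensile.

σ ≈ 67.8 MPa (tensile)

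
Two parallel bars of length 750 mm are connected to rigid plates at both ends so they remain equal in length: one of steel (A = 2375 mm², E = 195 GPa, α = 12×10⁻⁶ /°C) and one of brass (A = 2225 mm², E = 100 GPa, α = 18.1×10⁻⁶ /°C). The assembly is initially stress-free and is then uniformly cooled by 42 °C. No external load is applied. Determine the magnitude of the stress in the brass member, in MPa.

σ ≈ 17.3 MPa (tensile)

The brass has the larger α, so on cooling it would change length more than the steel if both were free. The rigid plates force a common final length, so the brass is put into tension and the steel into compression, with equal and opposite forces P (no external load).
Setting the final lengths equal and cancelling L: (α₁ − α₂)ΔT = P/(A₁E₁) + P/(A₂E₂).
|α₁ − α₂|·ΔT = 6.1×10⁻⁶ × 42 = 0.0002562.
1/(A₁E₁) + 1/(A₂E₂) = 1/(2375×195×10³) + 1/(2225×100×10³) = 6.654×10⁻⁹ N⁻¹.
So P = 0.0002562 / 6.654×10⁻⁹ = 38.51 kN.
σ_{brass} = P/A₂ = 38510/2225 = 17.31 MPa, tensile.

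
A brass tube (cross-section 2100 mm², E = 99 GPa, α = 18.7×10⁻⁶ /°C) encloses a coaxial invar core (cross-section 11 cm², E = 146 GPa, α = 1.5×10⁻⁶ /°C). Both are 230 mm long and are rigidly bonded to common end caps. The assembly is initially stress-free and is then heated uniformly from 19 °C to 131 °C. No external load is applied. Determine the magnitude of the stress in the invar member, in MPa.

The brass has the larger α, so on heating it would change length more than the invar if both were free. The rigid plates force a common final length, so the brass is put into compression and the invar into tension, with equal and opposite forces P (no external load).
Setting the final lengths equal and cancelling L: (α₁ − α₂)ΔT = P/(A₁E₁) + P/(A₂E₂).
|α₁ − α₂|·ΔT = 17.2×10⁻⁶ × 112 = 0.001926.
1/(A₁E₁) + 1/(A₂E₂) = 1/(2100×99×10³) + 1/(1100×146×10³) = 1.104×10⁻⁸ N⁻¹.
P = 0.001926 / 1.104×10⁻⁸ = 174500 N = 174.5 kN.
σ_{invar} = P/A₂ = 174500/1100 = 158.7 MPa, tensile.

σ ≈ 159 MPa (tensile)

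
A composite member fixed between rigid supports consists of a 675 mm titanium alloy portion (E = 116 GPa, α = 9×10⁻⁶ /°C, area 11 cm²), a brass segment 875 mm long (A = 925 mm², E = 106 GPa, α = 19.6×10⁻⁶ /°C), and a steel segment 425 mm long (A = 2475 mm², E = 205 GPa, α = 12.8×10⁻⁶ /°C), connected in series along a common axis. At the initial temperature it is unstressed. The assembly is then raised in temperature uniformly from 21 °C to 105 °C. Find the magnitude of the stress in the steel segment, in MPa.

σ ≈ 64.6 MPa (compressive)

Free thermal expansion of the whole bar: Σ αᵢΔT Lᵢ = 9×10⁻⁶×84×675 + 19.6×10⁻⁶×84×875 + 12.8×10⁻⁶×84×425 = 2.408 mm.
The walls prevent any net length change, so an axial force P (same in every segment) develops. Compatibility: P · Σ Lᵢ/(AᵢEᵢ) = δ_free.
Σ Lᵢ/(AᵢEᵢ) = 675/(1100×116×10³) + 875/(925×106×10³) + 425/(2475×205×10³) = 1.505×10⁻⁵ mm/N.
So P = 2.408 / 1.505×10⁻⁵ = 160 kN, compressive.
σ_{steel} = P / A = 160000 / 2475 = 64.64 MPa.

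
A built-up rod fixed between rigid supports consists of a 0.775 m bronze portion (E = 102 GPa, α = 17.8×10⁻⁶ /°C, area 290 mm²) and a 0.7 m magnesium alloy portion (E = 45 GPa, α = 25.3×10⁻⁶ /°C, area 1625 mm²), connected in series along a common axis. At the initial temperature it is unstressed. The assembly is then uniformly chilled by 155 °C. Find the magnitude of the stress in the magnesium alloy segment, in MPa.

Free thermal contraction of the whole bar: Σ αᵢΔT Lᵢ = 17.8×10⁻⁶×155×775 + 25.3×10⁻⁶×155×700 = 4.883 mm.
Since the ends are fixed, an axial force P builds up, equal in every segment, with P · Σ Lᵢ/(AᵢEᵢ) = δ_free.
Σ Lᵢ/(AᵢEᵢ) = 775/(290×102×10³) + 700/(1625×45×10³) = 3.577×10⁻⁵ mm/N.
P = 4.883 / 3.577×10⁻⁵ = 136500 N = 136.5 kN, tensile.
σ_{magnesium alloy} = P / A = 136500 / 1625 = 84 MPa.

σ ≈ 84 MPa (tensile)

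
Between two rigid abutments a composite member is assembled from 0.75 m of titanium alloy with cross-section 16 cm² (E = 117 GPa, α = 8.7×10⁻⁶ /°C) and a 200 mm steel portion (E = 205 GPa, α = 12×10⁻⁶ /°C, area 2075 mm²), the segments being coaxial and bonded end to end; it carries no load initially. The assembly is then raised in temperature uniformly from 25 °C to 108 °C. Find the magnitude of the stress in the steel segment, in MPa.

With the walls removed the bar would change length by δ_free = Σ αᵢΔT Lᵢ = 8.7×10⁻⁶×83×750 + 12×10⁻⁶×83×200 = 0.7408 mm.
The walls prevent any net length change, so an axial force P (same in every segment) develops. Compatibility: P · Σ Lᵢ/(AᵢEᵢ) = δ_free.
Σ Lᵢ/(AᵢEᵢ) = 750/(1600×117×10³) + 200/(2075×205×10³) = 4.477×10⁻⁶ mm/N.
P = 0.7408 / 4.477×10⁻⁶ = 165500 N = 165.5 kN, compressive.
σ_{steel} = P / A = 165500 / 2075 = 79.75 MPa.

σ ≈ 79.7 MPa (compressive)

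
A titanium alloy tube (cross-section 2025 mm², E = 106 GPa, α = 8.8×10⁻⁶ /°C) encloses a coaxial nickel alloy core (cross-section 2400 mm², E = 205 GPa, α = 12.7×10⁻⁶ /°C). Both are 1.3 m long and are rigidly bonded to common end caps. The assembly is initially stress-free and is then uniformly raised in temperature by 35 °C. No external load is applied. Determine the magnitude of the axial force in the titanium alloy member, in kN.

Both members must finish at the same length. With the larger α, the nickel alloy tends to over-expand; the plates restrain it, putting the nickel alloy in compression and the titanium alloy in tension. With no external load the two internal forces are equal and opposite, magnitude P.
Equating the net (thermal + elastic) strains gives |α₁ − α₂|·ΔT = P·[1/(A₁E₁) + 1/(A₂E₂)].
|α₁ − α₂|·ΔT = 3.9×10⁻⁶ × 35 = 0.0001365.
1/(A₁E₁) + 1/(A₂E₂) = 1/(2025×106×10³) + 1/(2400×205×10³) = 6.691×10⁻⁹ N⁻¹.
So P = 0.0001365 / 6.691×10⁻⁹ = 20.4 kN.

P ≈ 20.4 kN (tensile in the titanium alloy)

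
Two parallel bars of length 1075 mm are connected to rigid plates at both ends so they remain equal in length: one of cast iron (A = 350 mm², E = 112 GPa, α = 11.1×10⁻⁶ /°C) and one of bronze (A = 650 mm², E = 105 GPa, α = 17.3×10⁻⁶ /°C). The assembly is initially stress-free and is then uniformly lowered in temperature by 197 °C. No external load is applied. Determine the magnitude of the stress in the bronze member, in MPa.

The bronze has the larger α, so on cooling it would change length more than the cast iron if both were free. The rigid plates force a common final length, so the bronze is put into tension and the cast iron into compression, with equal and opposite forces P (no external load).
Compatibility of the two members (thermal + elastic change equal): (α₁ − α₂)ΔT = P·[1/(A₁E₁) + 1/(A₂E₂)].
|α₁ − α₂|·ΔT = 6.2×10⁻⁶ × 197 = 0.001221.
1/(A₁E₁) + 1/(A₂E₂) = 1/(350×112×10³) + 1/(650×105×10³) = 4.016×10⁻⁸ N⁻¹.
So P = 0.001221 / 4.016×10⁻⁸ = 30.41 kN.
σ_{bronze} = P/A₂ = 30410/650 = 46.79 MPa, tensile.

σ ≈ 46.8 MPa (tensile)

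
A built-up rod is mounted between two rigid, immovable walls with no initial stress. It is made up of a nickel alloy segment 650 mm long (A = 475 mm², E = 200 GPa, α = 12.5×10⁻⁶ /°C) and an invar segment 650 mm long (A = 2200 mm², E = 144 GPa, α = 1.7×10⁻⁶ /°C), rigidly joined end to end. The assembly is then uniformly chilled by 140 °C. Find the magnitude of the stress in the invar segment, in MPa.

σ ≈ 66 MPa (tensile)

If the supports were absent, the total length change would be Σ αᵢΔT Lᵢ = 12.5×10⁻⁶×140×650 + 1.7×10⁻⁶×140×650 = 1.292 mm.
Since the ends are fixed, an axial force P builds up, equal in every segment, with P · Σ Lᵢ/(AᵢEᵢ) = δ_free.
Σ Lᵢ/(AᵢEᵢ) = 650/(475×200×10³) + 650/(2200×144×10³) = 8.894×10⁻⁶ mm/N.
Hence P = δ_free / Σ(L/AE) = 1.292/8.894×10⁻⁶ = 145.3 kN (tensile).
σ_{invar} = P / A = 145300 / 2200 = 66.04 MPa.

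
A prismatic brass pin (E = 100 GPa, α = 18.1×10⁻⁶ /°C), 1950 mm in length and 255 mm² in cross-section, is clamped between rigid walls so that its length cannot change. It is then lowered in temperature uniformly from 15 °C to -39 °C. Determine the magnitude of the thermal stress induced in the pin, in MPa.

σ ≈ 97.7 MPa (tensile)

With length fixed, the mechanical strain must cancel the thermal strain αΔT = 18.1×10⁻⁶ × 54 = 977.4×10⁻⁶.
The stress required to suppress this strain is σ = Eε = 100×10³ × 977.4×10⁻⁶ = 97.74 MPa, tensile since the pin is trying to contract.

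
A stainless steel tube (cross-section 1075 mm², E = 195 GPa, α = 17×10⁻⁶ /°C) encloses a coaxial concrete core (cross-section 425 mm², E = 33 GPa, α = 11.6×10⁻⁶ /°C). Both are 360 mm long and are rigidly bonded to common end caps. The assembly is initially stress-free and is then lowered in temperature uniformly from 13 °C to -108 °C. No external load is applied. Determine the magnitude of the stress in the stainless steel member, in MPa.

σ ≈ 7.99 MPa (tensile)

Both members must finish at the same length. With the larger α, the stainless steel tends to over-contract; the plates restrain it, putting the stainless steel in tension and the concrete in compression. With no external load the two internal forces are equal and opposite, magnitude P.
Equating the net (thermal + elastic) strains gives |α₁ − α₂|·ΔT = P·[1/(A₁E₁) + 1/(A₂E₂)].
|α₁ − α₂|·ΔT = 5.4×10⁻⁶ × 121 = 0.0006534.
1/(A₁E₁) + 1/(A₂E₂) = 1/(1075×195×10³) + 1/(425×33×10³) = 7.607×10⁻⁸ N⁻¹.
So P = 0.0006534 / 7.607×10⁻⁸ = 8.589 kN.
σ_{stainless steel} = P/A₁ = 8589/1075 = 7.99 MPa, tensile.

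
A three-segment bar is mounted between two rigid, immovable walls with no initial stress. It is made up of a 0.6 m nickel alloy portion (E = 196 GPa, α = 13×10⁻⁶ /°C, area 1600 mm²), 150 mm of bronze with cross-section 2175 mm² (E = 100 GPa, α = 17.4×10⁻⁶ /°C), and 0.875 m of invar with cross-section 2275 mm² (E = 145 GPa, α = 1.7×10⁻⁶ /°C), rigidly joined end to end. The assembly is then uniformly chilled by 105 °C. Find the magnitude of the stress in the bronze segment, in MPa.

σ ≈ 109 MPa (tensile)

With the walls removed the bar would change length by δ_free = Σ αᵢΔT Lᵢ = 13×10⁻⁶×105×600 + 17.4×10⁻⁶×105×150 + 1.7×10⁻⁶×105×875 = 1.249 mm.
Since the ends are fixed, an axial force P builds up, equal in every segment, with P · Σ Lᵢ/(AᵢEᵢ) = δ_free.
Σ Lᵢ/(AᵢEᵢ) = 600/(1600×196×10³) + 150/(2175×100×10³) + 875/(2275×145×10³) = 5.255×10⁻⁶ mm/N.
P = 1.249 / 5.255×10⁻⁶ = 237700 N = 237.7 kN, tensile.
σ_{bronze} = P / A = 237700 / 2175 = 109.3 MPa.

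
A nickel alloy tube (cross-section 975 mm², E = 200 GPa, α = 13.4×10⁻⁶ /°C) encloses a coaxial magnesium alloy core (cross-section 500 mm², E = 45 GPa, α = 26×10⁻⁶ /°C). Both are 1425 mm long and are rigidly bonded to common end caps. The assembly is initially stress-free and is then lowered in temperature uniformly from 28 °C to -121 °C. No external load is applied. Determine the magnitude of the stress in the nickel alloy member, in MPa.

Both members must finish at the same length. With the larger α, the magnesium alloy tends to over-contract; the plates restrain it, putting the magnesium alloy in tension and the nickel alloy in compression. With no external load the two internal forces are equal and opposite, magnitude P.
Setting the final lengths equal and cancelling L: (α₁ − α₂)ΔT = P/(A₁E₁) + P/(A₂E₂).
|α₁ − α₂|·ΔT = 12.6×10⁻⁶ × 149 = 0.001877.
1/(A₁E₁) + 1/(A₂E₂) = 1/(975×200×10³) + 1/(500×45×10³) = 4.957×10⁻⁸ N⁻¹.
P = 0.001877 / 4.957×10⁻⁸ = 37870 N = 37.87 kN.
σ_{nickel alloy} = P/A₁ = 37870/975 = 38.84 MPa, compressive.

σ ≈ 38.8 MPa (compressive)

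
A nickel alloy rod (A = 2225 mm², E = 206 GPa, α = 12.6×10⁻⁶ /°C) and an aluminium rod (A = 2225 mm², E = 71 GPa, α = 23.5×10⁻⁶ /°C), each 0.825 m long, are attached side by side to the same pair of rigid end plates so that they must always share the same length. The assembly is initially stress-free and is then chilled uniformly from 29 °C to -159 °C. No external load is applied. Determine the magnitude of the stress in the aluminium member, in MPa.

σ ≈ 108 MPa (tensile)

Both members must finish at the same length. With the larger α, the aluminium tends to over-contract; the plates restrain it, putting the aluminium in tension and the nickel alloy in compression. With no external load the two internal forces are equal and opposite, magnitude P.
Compatibility of the two members (thermal + elastic change equal): (α₁ − α₂)ΔT = P·[1/(A₁E₁) + 1/(A₂E₂)].
|α₁ − α₂|·ΔT = 10.9×10⁻⁶ × 188 = 0.002049.
1/(A₁E₁) + 1/(A₂E₂) = 1/(2225×206×10³) + 1/(2225×71×10³) = 8.512×10⁻⁹ N⁻¹.
P = 0.002049 / 8.512×10⁻⁹ = 240700 N = 240.7 kN.
σ_{aluminium} = P/A₂ = 240700/2225 = 108.2 MPa, tensile.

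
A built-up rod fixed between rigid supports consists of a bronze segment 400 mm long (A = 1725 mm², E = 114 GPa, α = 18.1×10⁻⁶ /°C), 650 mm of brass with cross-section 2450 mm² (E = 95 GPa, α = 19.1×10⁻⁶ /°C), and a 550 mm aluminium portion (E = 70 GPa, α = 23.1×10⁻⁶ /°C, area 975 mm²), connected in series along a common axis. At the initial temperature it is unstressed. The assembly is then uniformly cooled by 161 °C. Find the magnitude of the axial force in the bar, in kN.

Free thermal contraction of the whole bar: Σ αᵢΔT Lᵢ = 18.1×10⁻⁶×161×400 + 19.1×10⁻⁶×161×650 + 23.1×10⁻⁶×161×550 = 5.21 mm.
Since the ends are fixed, an axial force P builds up, equal in every segment, with P · Σ Lᵢ/(AᵢEᵢ) = δ_free.
Σ Lᵢ/(AᵢEᵢ) = 400/(1725×114×10³) + 650/(2450×95×10³) + 550/(975×70×10³) = 1.289×10⁻⁵ mm/N.
So P = 5.21 / 1.289×10⁻⁵ = 404.3 kN, tensile.

P ≈ 404 kN (tensile)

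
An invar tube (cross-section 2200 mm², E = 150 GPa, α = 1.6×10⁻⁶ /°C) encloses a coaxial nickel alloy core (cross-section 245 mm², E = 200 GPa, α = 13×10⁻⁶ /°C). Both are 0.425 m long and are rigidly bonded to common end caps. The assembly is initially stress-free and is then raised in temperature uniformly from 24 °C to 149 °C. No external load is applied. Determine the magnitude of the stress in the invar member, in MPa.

σ ≈ 27.6 MPa (tensile)

Equilibrium of a rigid end plate with no external load gives equal and opposite internal forces ±P in the two members. Since α_{nickel alloy} > α_{invar}, heating drives the nickel alloy into compression and the invar into tension.
Setting the final lengths equal and cancelling L: (α₁ − α₂)ΔT = P/(A₁E₁) + P/(A₂E₂).
|α₁ − α₂|·ΔT = 11.4×10⁻⁶ × 125 = 0.001425.
1/(A₁E₁) + 1/(A₂E₂) = 1/(2200×150×10³) + 1/(245×200×10³) = 2.344×10⁻⁸ N⁻¹.
P = 0.001425 / 2.344×10⁻⁸ = 60800 N = 60.8 kN.
σ_{invar} = P/A₁ = 60800/2200 = 27.64 MPa, tensile.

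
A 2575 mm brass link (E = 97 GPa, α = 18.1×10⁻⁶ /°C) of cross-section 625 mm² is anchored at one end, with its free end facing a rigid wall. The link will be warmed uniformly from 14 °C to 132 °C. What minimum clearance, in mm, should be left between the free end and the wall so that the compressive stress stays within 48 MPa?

Free expansion if unrestrained: δ_free = αΔT L = 18.1×10⁻⁶ × 118 × 2575 = 5.5 mm.
At the allowable stress the elastic shortening the wall may impose is σL/E = 48 × 2575 / (97×10³) = 1.274 mm.
The gap must absorb the remainder: g_min = 5.5 − 1.274 = 4.225 mm.

g ≈ 4.23 mm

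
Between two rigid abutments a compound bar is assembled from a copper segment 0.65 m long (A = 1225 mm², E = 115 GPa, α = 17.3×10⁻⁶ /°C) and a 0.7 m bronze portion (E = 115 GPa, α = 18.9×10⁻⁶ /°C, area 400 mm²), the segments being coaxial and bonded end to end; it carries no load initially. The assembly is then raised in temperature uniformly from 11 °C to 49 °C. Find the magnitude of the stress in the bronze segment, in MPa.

σ ≈ 117 MPa (compressive)

If the supports were absent, the total length change would be Σ αᵢΔT Lᵢ = 17.3×10⁻⁶×38×650 + 18.9×10⁻⁶×38×700 = 0.9301 mm.
Since the ends are fixed, an axial force P builds up, equal in every segment, with P · Σ Lᵢ/(AᵢEᵢ) = δ_free.
Σ Lᵢ/(AᵢEᵢ) = 650/(1225×115×10³) + 700/(400×115×10³) = 1.983×10⁻⁵ mm/N.
P = 0.9301 / 1.983×10⁻⁵ = 46900 N = 46.9 kN, compressive.
σ_{bronze} = P / A = 46900 / 400 = 117.2 MPa.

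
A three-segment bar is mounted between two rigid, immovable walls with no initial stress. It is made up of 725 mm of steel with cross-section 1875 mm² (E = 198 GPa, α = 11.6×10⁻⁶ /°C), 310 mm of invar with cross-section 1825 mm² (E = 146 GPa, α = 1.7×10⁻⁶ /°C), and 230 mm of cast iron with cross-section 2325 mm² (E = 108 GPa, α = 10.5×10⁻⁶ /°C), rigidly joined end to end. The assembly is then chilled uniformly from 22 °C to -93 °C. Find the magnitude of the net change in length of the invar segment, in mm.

If the supports were absent, the total length change would be Σ αᵢΔT Lᵢ = 11.6×10⁻⁶×115×725 + 1.7×10⁻⁶×115×310 + 10.5×10⁻⁶×115×230 = 1.305 mm.
The walls prevent any net length change, so an axial force P (same in every segment) develops. Compatibility: P · Σ Lᵢ/(AᵢEᵢ) = δ_free.
The series flexibility is Σ Lᵢ/(AᵢEᵢ) = 725/(1875×198×10³) + 310/(1825×146×10³) + 230/(2325×108×10³) = 4.032×10⁻⁶ mm/N.
So P = 1.305 / 4.032×10⁻⁶ = 323.8 kN, tensile.
For the invar segment, free thermal change = 1.7×10⁻⁶×115×310 = 0.0606 mm and elastic change from P = 323800×310/(1825×146×10³) = 0.3767 mm; these oppose, so the net change is 0.316 mm (segment lengthens).

|ΔL| ≈ 0.316 mm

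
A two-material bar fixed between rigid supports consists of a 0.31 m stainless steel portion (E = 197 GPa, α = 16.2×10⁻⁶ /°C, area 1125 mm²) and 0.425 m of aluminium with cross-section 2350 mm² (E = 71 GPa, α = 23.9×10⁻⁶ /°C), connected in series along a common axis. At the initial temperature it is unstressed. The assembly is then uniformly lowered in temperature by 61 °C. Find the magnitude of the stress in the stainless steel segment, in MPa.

σ ≈ 209 MPa (tensile)

If the supports were absent, the total length change would be Σ αᵢΔT Lᵢ = 16.2×10⁻⁶×61×310 + 23.9×10⁻⁶×61×425 = 0.9259 mm.
Since the ends are fixed, an axial force P builds up, equal in every segment, with P · Σ Lᵢ/(AᵢEᵢ) = δ_free.
Σ Lᵢ/(AᵢEᵢ) = 310/(1125×197×10³) + 425/(2350×71×10³) = 3.946×10⁻⁶ mm/N.
P = 0.9259 / 3.946×10⁻⁶ = 234700 N = 234.7 kN, tensile.
σ_{stainless steel} = P / A = 234700 / 1125 = 208.6 MPa.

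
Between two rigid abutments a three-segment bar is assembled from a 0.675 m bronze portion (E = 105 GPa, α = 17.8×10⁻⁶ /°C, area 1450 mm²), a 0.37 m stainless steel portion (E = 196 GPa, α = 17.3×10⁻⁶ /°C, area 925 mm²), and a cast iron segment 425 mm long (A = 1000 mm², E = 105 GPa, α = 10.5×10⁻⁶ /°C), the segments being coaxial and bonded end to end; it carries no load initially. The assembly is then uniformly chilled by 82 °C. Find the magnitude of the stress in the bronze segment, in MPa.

σ ≈ 123 MPa (tensile)

Free thermal contraction of the whole bar: Σ αᵢΔT Lᵢ = 17.8×10⁻⁶×82×675 + 17.3×10⁻⁶×82×370 + 10.5×10⁻⁶×82×425 = 1.876 mm.
The rigid supports impose zero overall length change; the single axial force P common to all segments must satisfy P Σ Lᵢ/(AᵢEᵢ) = δ_free.
The series flexibility is Σ Lᵢ/(AᵢEᵢ) = 675/(1450×105×10³) + 370/(925×196×10³) + 425/(1000×105×10³) = 1.052×10⁻⁵ mm/N.
P = 1.876 / 1.052×10⁻⁵ = 178300 N = 178.3 kN, tensile.
σ_{bronze} = P / A = 178300 / 1450 = 123 MPa.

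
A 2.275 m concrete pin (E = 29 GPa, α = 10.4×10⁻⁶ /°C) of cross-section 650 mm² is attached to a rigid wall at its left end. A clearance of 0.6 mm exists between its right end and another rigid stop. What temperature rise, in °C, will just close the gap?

ΔT ≈ 25.4 °C

The gap closes when αΔT L = 0.6 mm, since the pin is still unstressed at that instant.
So ΔT = g/(αL) = 0.6/(10.4×10⁻⁶ × 2275) = 25.36 °C.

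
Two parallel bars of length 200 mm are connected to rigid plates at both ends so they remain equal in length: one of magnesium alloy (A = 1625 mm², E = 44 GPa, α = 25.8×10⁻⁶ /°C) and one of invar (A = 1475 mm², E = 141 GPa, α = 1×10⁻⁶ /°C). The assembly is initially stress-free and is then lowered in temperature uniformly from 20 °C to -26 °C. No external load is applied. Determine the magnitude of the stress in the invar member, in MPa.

Equilibrium of a rigid end plate with no external load gives equal and opposite internal forces ±P in the two members. Since α_{magnesium alloy} > α_{invar}, cooling drives the magnesium alloy into tension and the invar into compression.
Setting the final lengths equal and cancelling L: (α₁ − α₂)ΔT = P/(A₁E₁) + P/(A₂E₂).
|α₁ − α₂|·ΔT = 24.8×10⁻⁶ × 46 = 0.001141.
1/(A₁E₁) + 1/(A₂E₂) = 1/(1625×44×10³) + 1/(1475×141×10³) = 1.879×10⁻⁸ N⁻¹.
P = 0.001141 / 1.879×10⁻⁸ = 60700 N = 60.7 kN.
σ_{invar} = P/A₂ = 60700/1475 = 41.15 MPa, compressive.

σ ≈ 41.2 MPa (compressive)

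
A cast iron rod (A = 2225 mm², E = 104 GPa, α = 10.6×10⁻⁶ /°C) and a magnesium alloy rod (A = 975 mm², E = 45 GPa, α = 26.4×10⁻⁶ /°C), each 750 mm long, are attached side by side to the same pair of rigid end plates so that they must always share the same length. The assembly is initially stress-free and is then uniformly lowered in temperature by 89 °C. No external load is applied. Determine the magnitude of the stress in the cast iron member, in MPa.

σ ≈ 23.3 MPa (compressive)

Both members must finish at the same length. With the larger α, the magnesium alloy tends to over-contract; the plates restrain it, putting the magnesium alloy in tension and the cast iron in compression. With no external load the two internal forces are equal and opposite, magnitude P.
Setting the final lengths equal and cancelling L: (α₁ − α₂)ΔT = P/(A₁E₁) + P/(A₂E₂).
|α₁ − α₂|·ΔT = 15.8×10⁻⁶ × 89 = 0.001406.
1/(A₁E₁) + 1/(A₂E₂) = 1/(2225×104×10³) + 1/(975×45×10³) = 2.711×10⁻⁸ N⁻¹.
P = 0.001406 / 2.711×10⁻⁸ = 51860 N = 51.86 kN.
σ_{cast iron} = P/A₁ = 51860/2225 = 23.31 MPa, compressive.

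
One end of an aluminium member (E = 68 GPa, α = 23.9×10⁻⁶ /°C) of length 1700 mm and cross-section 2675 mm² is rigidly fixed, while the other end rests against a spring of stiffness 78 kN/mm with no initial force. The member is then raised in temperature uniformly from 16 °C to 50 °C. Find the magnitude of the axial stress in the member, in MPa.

The unrestrained thermal change is αΔT L = 23.9×10⁻⁶ × 34 × 1700 = 1.381 mm.
With a force P in the spring, the elastic change of the member is PL/(AE) and that of the spring is P/k; compatibility requires their sum to equal δ_free.
P [ L/(AE) + 1/k ] = δ_free → P [ 1700/(2675×68×10³) + 1/(78×10³) ] = 1.381.
P = 1.381 / 2.217×10⁻⁵ = 62320 N.
σ = P/A = 62320/2675 = 23.3 MPa.

σ ≈ 23.3 MPa (compressive)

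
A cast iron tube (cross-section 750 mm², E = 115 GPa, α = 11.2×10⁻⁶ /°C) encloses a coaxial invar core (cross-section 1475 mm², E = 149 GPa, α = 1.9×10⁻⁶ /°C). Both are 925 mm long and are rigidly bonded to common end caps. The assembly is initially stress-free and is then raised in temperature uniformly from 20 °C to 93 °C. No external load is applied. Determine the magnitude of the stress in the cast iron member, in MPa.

σ ≈ 56.1 MPa (compressive)

Equilibrium of a rigid end plate with no external load gives equal and opposite internal forces ±P in the two members. Since α_{cast iron} > α_{invar}, heating drives the cast iron into compression and the invar into tension.
Setting the final lengths equal and cancelling L: (α₁ − α₂)ΔT = P/(A₁E₁) + P/(A₂E₂).
|α₁ − α₂|·ΔT = 9.3×10⁻⁶ × 73 = 0.0006789.
1/(A₁E₁) + 1/(A₂E₂) = 1/(750×115×10³) + 1/(1475×149×10³) = 1.614×10⁻⁸ N⁻¹.
P = 0.0006789 / 1.614×10⁻⁸ = 42050 N = 42.05 kN.
σ_{cast iron} = P/A₁ = 42050/750 = 56.07 MPa, compressive.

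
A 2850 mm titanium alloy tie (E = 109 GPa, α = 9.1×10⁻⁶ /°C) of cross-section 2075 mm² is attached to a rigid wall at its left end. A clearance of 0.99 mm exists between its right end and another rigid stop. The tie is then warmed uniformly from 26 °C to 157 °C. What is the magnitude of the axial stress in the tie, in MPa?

Unrestrained expansion: δ_free = αΔT L = 9.1×10⁻⁶ × 131 × 2850 = 3.397 mm.
After closing the 0.99 mm clearance, 3.397 − 0.99 = 2.407 mm of expansion remains to be suppressed by the wall.
Compatibility: PL/(AE) = 2.407 mm, so σ = P/A = E × (2.407/2850) = 92.08 MPa.

σ ≈ 92.1 MPa (compressive)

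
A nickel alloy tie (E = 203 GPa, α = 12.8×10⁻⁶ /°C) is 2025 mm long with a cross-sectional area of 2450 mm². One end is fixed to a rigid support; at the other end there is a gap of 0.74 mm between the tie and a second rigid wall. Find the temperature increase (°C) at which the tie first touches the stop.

ΔT ≈ 28.5 °C

Contact occurs when the free expansion equals the gap: αΔT L = 0.74 mm.
So ΔT = g/(αL) = 0.74/(12.8×10⁻⁶ × 2025) = 28.55 °C.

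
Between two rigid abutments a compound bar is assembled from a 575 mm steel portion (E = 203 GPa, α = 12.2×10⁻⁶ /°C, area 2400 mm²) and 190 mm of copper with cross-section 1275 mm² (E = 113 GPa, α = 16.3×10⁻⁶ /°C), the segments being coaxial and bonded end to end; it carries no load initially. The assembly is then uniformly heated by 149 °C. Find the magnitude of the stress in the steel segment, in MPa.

σ ≈ 251 MPa (compressive)

With the walls removed the bar would change length by δ_free = Σ αᵢΔT Lᵢ = 12.2×10⁻⁶×149×575 + 16.3×10⁻⁶×149×190 = 1.507 mm.
The rigid supports impose zero overall length change; the single axial force P common to all segments must satisfy P Σ Lᵢ/(AᵢEᵢ) = δ_free.
The series flexibility is Σ Lᵢ/(AᵢEᵢ) = 575/(2400×203×10³) + 190/(1275×113×10³) = 2.499×10⁻⁶ mm/N.
P = 1.507 / 2.499×10⁻⁶ = 602900 N = 602.9 kN, compressive.
σ_{steel} = P / A = 602900 / 2400 = 251.2 MPa.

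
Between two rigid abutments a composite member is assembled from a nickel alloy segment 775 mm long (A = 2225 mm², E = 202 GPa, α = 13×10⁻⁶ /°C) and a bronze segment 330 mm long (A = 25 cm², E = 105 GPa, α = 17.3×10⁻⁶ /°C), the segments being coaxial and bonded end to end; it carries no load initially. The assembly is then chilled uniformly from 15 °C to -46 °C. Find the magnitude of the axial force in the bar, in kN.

P ≈ 323 kN (tensile)

If the supports were absent, the total length change would be Σ αᵢΔT Lᵢ = 13×10⁻⁶×61×775 + 17.3×10⁻⁶×61×330 = 0.9628 mm.
The rigid supports impose zero overall length change; the single axial force P common to all segments must satisfy P Σ Lᵢ/(AᵢEᵢ) = δ_free.
Σ Lᵢ/(AᵢEᵢ) = 775/(2225×202×10³) + 330/(2500×105×10³) = 2.981×10⁻⁶ mm/N.
P = 0.9628 / 2.981×10⁻⁶ = 322900 N = 322.9 kN, tensile.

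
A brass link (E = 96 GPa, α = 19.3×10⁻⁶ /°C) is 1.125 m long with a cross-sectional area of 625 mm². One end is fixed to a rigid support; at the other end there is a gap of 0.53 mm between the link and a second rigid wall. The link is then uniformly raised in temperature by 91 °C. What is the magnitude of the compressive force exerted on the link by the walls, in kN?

If the wall were absent the link would grow by αΔT L = 19.3×10⁻⁶ × 91 × 1125 = 1.976 mm.
The gap closes (δ_free > 0.53 mm) and the wall then resists a further 1.976 − 0.53 = 1.446 mm of expansion.
So σ = E(δ_free − g)/L = 96×10³ × 1.446/1125 = 123.4 MPa.
P = σA = 123.4 × 625 = 77.11 kN.

P ≈ 77.1 kN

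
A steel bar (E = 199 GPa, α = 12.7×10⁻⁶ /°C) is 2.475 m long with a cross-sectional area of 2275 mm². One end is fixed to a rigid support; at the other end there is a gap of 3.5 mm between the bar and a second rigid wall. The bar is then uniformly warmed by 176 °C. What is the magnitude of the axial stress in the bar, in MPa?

σ ≈ 163 MPa (compressive)

Unrestrained expansion: δ_free = αΔT L = 12.7×10⁻⁶ × 176 × 2475 = 5.532 mm.
After closing the 3.5 mm clearance, 5.532 − 3.5 = 2.032 mm of expansion remains to be suppressed by the wall.
So σ = E(δ_free − g)/L = 199×10³ × 2.032/2475 = 163.4 MPa.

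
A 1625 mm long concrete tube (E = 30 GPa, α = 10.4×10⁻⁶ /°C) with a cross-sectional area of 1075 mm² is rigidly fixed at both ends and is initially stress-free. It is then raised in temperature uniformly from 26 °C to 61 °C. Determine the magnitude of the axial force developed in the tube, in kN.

With zero net strain, σ = E·αΔT = 30 GPa × 10.4×10⁻⁶ × 35 = 10.92 MPa.
Axial force P = σA = 10.92 × 1075 = 11740 N = 11.74 kN, compressive.

P ≈ 11.7 kN (compressive)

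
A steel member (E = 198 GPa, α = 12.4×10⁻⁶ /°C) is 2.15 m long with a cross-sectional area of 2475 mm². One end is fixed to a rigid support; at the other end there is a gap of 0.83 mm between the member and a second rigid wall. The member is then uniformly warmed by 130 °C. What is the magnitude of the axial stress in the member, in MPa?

σ ≈ 243 MPa (compressive)

If the wall were absent the member would grow by αΔT L = 12.4×10⁻⁶ × 130 × 2150 = 3.466 mm.
After closing the 0.83 mm clearance, 3.466 − 0.83 = 2.636 mm of expansion remains to be suppressed by the wall.
Compatibility: PL/(AE) = 2.636 mm, so σ = P/A = E × (2.636/2150) = 242.7 MPa.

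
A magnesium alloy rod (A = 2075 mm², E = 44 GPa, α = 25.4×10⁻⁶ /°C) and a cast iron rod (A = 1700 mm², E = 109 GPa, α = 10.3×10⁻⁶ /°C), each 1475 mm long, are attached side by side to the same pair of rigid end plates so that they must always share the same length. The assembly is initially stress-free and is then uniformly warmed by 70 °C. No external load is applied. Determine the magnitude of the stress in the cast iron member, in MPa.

Both members must finish at the same length. With the larger α, the magnesium alloy tends to over-expand; the plates restrain it, putting the magnesium alloy in compression and the cast iron in tension. With no external load the two internal forces are equal and opposite, magnitude P.
Compatibility of the two members (thermal + elastic change equal): (α₁ − α₂)ΔT = P·[1/(A₁E₁) + 1/(A₂E₂)].
|α₁ − α₂|·ΔT = 15.1×10⁻⁶ × 70 = 0.001057.
1/(A₁E₁) + 1/(A₂E₂) = 1/(2075×44×10³) + 1/(1700×109×10³) = 1.635×10⁻⁸ N⁻¹.
So P = 0.001057 / 1.635×10⁻⁸ = 64.65 kN.
σ_{cast iron} = P/A₂ = 64650/1700 = 38.03 MPa, tensile.

σ ≈ 38 MPa (tensile)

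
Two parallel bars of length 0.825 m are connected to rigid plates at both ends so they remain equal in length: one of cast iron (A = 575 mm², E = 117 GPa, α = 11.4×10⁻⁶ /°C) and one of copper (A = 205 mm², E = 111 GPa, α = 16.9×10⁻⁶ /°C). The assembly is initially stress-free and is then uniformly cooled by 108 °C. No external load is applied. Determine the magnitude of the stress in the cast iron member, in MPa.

Equilibrium of a rigid end plate with no external load gives equal and opposite internal forces ±P in the two members. Since α_{copper} > α_{cast iron}, cooling drives the copper into tension and the cast iron into compression.
Equating the net (thermal + elastic) strains gives |α₁ − α₂|·ΔT = P·[1/(A₁E₁) + 1/(A₂E₂)].
|α₁ − α₂|·ΔT = 5.5×10⁻⁶ × 108 = 0.000594.
1/(A₁E₁) + 1/(A₂E₂) = 1/(575×117×10³) + 1/(205×111×10³) = 5.881×10⁻⁸ N⁻¹.
P = 0.000594 / 5.881×10⁻⁸ = 10100 N = 10.1 kN.
σ_{cast iron} = P/A₁ = 10100/575 = 17.57 MPa, compressive.

σ ≈ 17.6 MPa (compressive)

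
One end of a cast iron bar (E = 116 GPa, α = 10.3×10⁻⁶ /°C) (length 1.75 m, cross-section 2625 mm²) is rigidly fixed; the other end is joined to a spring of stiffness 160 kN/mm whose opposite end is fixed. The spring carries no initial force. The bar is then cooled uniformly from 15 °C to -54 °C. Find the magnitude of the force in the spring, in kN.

If the spring were absent the bar would shorten by αΔT L = 10.3×10⁻⁶ × 69 × 1750 = 1.244 mm.
Let P be the tensile force in the spring. The bar extends elastically by PL/(AE) and the spring stretches by P/k; together these equal δ_free.
P [ L/(AE) + 1/k ] = δ_free → P [ 1750/(2625×116×10³) + 1/(160×10³) ] = 1.244.
P = 1.244 / 1.2×10⁻⁵ = 103700 N.

P ≈ 104 kN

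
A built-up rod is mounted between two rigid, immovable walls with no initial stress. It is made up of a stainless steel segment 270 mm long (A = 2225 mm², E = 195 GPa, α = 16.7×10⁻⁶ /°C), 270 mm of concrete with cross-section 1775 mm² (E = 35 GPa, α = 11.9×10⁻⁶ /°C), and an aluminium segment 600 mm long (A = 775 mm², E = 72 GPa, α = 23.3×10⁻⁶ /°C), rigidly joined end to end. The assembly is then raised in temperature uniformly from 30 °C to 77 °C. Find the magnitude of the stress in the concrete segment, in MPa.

If the supports were absent, the total length change would be Σ αᵢΔT Lᵢ = 16.7×10⁻⁶×47×270 + 11.9×10⁻⁶×47×270 + 23.3×10⁻⁶×47×600 = 1.02 mm.
Since the ends are fixed, an axial force P builds up, equal in every segment, with P · Σ Lᵢ/(AᵢEᵢ) = δ_free.
The series flexibility is Σ Lᵢ/(AᵢEᵢ) = 270/(2225×195×10³) + 270/(1775×35×10³) + 600/(775×72×10³) = 1.572×10⁻⁵ mm/N.
So P = 1.02 / 1.572×10⁻⁵ = 64.88 kN, compressive.
σ_{concrete} = P / A = 64880 / 1775 = 36.55 MPa.

σ ≈ 36.6 MPa (compressive)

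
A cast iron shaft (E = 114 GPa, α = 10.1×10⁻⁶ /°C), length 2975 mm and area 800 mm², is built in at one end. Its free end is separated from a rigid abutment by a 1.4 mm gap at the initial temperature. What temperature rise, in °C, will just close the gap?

ΔT ≈ 46.6 °C

Contact occurs when the free expansion equals the gap: αΔT L = 1.4 mm.
So ΔT = g/(αL) = 1.4/(10.1×10⁻⁶ × 2975) = 46.59 °C.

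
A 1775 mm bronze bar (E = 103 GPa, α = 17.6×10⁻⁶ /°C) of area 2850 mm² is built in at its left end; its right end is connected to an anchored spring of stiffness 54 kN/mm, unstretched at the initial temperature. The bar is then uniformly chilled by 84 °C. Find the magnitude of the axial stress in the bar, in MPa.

σ ≈ 37.5 MPa (tensile)

The unrestrained thermal change is αΔT L = 17.6×10⁻⁶ × 84 × 1775 = 2.624 mm.
With a force P in the spring, the elastic change of the bar is PL/(AE) and that of the spring is P/k; compatibility requires their sum to equal δ_free.
P [ L/(AE) + 1/k ] = δ_free → P [ 1775/(2850×103×10³) + 1/(54×10³) ] = 2.624.
P = 2.624 / 2.457×10⁻⁵ = 106800 N.
σ = P/A = 106800/2850 = 37.48 MPa.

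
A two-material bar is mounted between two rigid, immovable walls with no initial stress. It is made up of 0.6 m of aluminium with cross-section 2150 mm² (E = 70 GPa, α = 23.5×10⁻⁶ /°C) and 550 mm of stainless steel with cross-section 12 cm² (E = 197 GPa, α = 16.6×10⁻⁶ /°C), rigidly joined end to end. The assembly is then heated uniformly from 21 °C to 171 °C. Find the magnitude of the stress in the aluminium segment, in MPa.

Free thermal expansion of the whole bar: Σ αᵢΔT Lᵢ = 23.5×10⁻⁶×150×600 + 16.6×10⁻⁶×150×550 = 3.484 mm.
The walls prevent any net length change, so an axial force P (same in every segment) develops. Compatibility: P · Σ Lᵢ/(AᵢEᵢ) = δ_free.
The series flexibility is Σ Lᵢ/(AᵢEᵢ) = 600/(2150×70×10³) + 550/(1200×197×10³) = 6.313×10⁻⁶ mm/N.
So P = 3.484 / 6.313×10⁻⁶ = 551.9 kN, compressive.
σ_{aluminium} = P / A = 551900 / 2150 = 256.7 MPa.

σ ≈ 257 MPa (compressive)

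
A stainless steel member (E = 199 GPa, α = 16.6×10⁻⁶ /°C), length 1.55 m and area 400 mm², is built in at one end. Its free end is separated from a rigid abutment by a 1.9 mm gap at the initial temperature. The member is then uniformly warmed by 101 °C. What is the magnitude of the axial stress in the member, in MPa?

Unrestrained expansion: δ_free = αΔT L = 16.6×10⁻⁶ × 101 × 1550 = 2.599 mm.
The gap closes (δ_free > 1.9 mm) and the wall then resists a further 2.599 − 1.9 = 0.6987 mm of expansion.
That suppressed elongation corresponds to σ = E·Δ/L = 199×10³ × 0.6987/1550 = 89.71 MPa.

σ ≈ 89.7 MPa (compressive)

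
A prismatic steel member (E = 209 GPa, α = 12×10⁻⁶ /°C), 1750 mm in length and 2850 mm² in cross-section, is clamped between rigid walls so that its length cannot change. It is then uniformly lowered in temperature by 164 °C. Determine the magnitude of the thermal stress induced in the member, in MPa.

σ ≈ 411 MPa (tensile)

With length fixed, the mechanical strain must cancel the thermal strain αΔT = 12×10⁻⁶ × 164 = 1968×10⁻⁶.
Hence σ = E·αΔT = 209×10³ × 1968×10⁻⁶ = 411.3 MPa, tensile.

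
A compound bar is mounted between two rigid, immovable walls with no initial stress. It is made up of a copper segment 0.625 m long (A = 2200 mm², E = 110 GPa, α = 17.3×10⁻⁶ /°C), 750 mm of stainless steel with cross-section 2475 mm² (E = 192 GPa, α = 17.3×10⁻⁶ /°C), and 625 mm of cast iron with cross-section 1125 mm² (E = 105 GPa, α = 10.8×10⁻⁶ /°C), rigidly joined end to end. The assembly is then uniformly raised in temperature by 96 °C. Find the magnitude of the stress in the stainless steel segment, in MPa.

Free thermal expansion of the whole bar: Σ αᵢΔT Lᵢ = 17.3×10⁻⁶×96×625 + 17.3×10⁻⁶×96×750 + 10.8×10⁻⁶×96×625 = 2.932 mm.
Since the ends are fixed, an axial force P builds up, equal in every segment, with P · Σ Lᵢ/(AᵢEᵢ) = δ_free.
Σ Lᵢ/(AᵢEᵢ) = 625/(2200×110×10³) + 750/(2475×192×10³) + 625/(1125×105×10³) = 9.452×10⁻⁶ mm/N.
Hence P = δ_free / Σ(L/AE) = 2.932/9.452×10⁻⁶ = 310.2 kN (compressive).
σ_{stainless steel} = P / A = 310200 / 2475 = 125.3 MPa.

σ ≈ 125 MPa (compressive)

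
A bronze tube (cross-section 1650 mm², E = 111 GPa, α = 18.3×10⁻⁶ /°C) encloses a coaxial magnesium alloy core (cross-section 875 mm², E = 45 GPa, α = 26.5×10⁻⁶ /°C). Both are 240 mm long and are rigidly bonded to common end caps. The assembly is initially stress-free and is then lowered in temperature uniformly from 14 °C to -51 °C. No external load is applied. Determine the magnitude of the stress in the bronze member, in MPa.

Both members must finish at the same length. With the larger α, the magnesium alloy tends to over-contract; the plates restrain it, putting the magnesium alloy in tension and the bronze in compression. With no external load the two internal forces are equal and opposite, magnitude P.
Setting the final lengths equal and cancelling L: (α₁ − α₂)ΔT = P/(A₁E₁) + P/(A₂E₂).
|α₁ − α₂|·ΔT = 8.2×10⁻⁶ × 65 = 0.000533.
1/(A₁E₁) + 1/(A₂E₂) = 1/(1650×111×10³) + 1/(875×45×10³) = 3.086×10⁻⁸ N⁻¹.
So P = 0.000533 / 3.086×10⁻⁸ = 17.27 kN.
σ_{bronze} = P/A₁ = 17270/1650 = 10.47 MPa, compressive.

σ ≈ 10.5 MPa (compressive)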